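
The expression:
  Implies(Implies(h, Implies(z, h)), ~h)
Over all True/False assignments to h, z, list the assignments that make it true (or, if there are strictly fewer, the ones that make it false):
is true only for:
  h=False, z=False;
  h=False, z=True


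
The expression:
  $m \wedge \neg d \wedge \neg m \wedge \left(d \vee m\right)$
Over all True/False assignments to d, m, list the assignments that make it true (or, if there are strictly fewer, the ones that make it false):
is never true.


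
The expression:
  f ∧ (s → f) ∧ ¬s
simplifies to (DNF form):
f ∧ ¬s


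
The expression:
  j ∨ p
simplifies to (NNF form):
j ∨ p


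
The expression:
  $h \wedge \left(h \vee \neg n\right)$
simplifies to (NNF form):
$h$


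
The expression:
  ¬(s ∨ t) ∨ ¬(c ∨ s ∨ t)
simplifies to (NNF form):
¬s ∧ ¬t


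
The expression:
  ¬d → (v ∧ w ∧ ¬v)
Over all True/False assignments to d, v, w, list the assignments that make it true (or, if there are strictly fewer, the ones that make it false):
is true only for:
  d=True, v=False, w=False;
  d=True, v=False, w=True;
  d=True, v=True, w=False;
  d=True, v=True, w=True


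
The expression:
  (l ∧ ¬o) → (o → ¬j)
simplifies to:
True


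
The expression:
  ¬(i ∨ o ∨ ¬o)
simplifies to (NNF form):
False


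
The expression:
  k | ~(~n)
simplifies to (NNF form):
k | n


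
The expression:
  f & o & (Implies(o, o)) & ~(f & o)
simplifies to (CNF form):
False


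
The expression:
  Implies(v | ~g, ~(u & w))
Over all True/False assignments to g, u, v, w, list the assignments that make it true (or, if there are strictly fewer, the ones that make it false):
is false only for:
  g=False, u=True, v=False, w=True;
  g=False, u=True, v=True, w=True;
  g=True, u=True, v=True, w=True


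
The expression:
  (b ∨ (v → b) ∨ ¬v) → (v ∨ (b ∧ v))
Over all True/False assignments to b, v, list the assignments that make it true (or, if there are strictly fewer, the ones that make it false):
is true only for:
  b=False, v=True;
  b=True, v=True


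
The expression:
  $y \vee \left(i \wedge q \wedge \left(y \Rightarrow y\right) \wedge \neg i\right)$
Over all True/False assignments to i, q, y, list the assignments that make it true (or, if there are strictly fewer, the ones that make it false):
is true only for:
  i=False, q=False, y=True;
  i=False, q=True, y=True;
  i=True, q=False, y=True;
  i=True, q=True, y=True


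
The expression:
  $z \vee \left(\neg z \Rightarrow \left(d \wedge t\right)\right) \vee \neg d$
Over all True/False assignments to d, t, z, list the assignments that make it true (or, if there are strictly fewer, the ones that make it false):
is false only for:
  d=True, t=False, z=False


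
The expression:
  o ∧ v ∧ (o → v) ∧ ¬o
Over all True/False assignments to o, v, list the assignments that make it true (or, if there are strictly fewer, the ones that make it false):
is never true.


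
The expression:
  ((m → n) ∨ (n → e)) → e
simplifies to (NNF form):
e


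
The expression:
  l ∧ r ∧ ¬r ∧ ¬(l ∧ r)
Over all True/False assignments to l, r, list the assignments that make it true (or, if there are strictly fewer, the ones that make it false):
is never true.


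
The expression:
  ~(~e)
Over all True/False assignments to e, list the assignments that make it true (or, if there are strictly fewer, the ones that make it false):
is true only for:
  e=True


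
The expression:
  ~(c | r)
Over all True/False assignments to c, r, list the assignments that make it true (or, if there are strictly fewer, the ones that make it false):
is true only for:
  c=False, r=False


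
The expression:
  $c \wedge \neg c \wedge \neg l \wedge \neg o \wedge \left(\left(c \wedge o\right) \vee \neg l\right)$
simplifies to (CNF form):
$\text{False}$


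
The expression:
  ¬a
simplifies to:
¬a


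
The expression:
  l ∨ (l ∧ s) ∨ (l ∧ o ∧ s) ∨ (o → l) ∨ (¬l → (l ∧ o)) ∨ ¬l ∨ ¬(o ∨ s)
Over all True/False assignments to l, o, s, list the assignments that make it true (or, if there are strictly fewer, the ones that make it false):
is always true.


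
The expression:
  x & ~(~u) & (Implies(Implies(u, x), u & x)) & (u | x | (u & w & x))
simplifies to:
u & x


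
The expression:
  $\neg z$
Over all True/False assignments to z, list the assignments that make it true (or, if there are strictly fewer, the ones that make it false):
is true only for:
  z=False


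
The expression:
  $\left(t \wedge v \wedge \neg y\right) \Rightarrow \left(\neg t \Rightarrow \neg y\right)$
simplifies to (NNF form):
$\text{True}$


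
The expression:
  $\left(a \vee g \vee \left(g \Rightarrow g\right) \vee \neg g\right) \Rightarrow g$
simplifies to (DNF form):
$g$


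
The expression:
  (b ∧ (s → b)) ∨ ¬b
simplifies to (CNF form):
True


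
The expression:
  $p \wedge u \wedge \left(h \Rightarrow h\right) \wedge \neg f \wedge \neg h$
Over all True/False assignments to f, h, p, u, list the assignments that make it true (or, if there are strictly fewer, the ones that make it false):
is true only for:
  f=False, h=False, p=True, u=True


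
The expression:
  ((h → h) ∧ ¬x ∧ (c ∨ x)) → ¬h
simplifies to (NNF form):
x ∨ ¬c ∨ ¬h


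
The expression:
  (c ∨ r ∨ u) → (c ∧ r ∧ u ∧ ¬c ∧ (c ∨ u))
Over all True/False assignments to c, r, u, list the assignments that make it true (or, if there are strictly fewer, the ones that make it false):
is true only for:
  c=False, r=False, u=False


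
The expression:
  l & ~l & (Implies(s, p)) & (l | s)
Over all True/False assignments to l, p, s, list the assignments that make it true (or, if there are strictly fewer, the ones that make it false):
is never true.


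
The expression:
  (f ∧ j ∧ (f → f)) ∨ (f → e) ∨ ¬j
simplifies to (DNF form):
True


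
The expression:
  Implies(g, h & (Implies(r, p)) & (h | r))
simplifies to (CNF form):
(h | ~g) & (p | ~g | ~r)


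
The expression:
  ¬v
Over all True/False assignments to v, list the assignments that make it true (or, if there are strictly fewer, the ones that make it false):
is true only for:
  v=False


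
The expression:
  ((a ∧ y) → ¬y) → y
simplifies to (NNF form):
y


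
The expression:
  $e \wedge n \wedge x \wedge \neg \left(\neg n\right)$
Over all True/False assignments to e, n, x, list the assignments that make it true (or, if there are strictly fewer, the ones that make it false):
is true only for:
  e=True, n=True, x=True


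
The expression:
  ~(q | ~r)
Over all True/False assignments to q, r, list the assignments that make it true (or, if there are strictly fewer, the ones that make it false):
is true only for:
  q=False, r=True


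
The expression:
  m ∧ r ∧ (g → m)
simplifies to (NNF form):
m ∧ r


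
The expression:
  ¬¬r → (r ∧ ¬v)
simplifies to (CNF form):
¬r ∨ ¬v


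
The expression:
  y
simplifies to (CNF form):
y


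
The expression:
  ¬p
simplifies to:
¬p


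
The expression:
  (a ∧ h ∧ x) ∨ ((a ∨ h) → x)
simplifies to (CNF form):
(x ∨ ¬a) ∧ (x ∨ ¬h)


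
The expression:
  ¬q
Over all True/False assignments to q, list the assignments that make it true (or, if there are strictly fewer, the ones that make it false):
is true only for:
  q=False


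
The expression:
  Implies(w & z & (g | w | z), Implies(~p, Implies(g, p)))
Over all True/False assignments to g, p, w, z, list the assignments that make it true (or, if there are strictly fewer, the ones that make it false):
is false only for:
  g=True, p=False, w=True, z=True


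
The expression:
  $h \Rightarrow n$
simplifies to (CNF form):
$n \vee \neg h$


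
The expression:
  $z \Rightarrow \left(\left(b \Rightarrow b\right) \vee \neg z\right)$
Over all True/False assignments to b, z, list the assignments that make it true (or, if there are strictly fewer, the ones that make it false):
is always true.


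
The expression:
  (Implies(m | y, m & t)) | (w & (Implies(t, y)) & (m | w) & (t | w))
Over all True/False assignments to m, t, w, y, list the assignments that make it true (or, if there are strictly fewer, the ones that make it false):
is false only for:
  m=False, t=False, w=False, y=True;
  m=False, t=True, w=False, y=True;
  m=True, t=False, w=False, y=False;
  m=True, t=False, w=False, y=True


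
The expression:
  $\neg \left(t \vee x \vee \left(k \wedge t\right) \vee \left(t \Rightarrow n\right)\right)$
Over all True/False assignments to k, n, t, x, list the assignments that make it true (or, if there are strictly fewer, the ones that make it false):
is never true.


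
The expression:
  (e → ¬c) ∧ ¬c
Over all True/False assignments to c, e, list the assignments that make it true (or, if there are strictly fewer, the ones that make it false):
is true only for:
  c=False, e=False;
  c=False, e=True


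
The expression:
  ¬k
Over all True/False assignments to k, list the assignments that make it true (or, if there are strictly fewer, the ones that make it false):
is true only for:
  k=False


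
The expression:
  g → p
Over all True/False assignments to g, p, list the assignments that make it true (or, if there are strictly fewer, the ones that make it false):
is false only for:
  g=True, p=False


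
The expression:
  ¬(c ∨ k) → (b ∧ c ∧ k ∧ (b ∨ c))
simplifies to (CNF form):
c ∨ k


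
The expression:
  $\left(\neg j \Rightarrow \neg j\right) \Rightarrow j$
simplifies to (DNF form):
$j$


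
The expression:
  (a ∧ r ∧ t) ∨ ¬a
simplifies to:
(r ∧ t) ∨ ¬a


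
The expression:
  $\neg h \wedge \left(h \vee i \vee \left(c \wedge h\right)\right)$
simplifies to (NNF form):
$i \wedge \neg h$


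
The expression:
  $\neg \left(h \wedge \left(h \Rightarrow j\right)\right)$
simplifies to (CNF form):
$\neg h \vee \neg j$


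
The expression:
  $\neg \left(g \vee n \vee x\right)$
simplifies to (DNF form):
$\neg g \wedge \neg n \wedge \neg x$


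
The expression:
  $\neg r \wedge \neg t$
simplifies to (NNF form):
$\neg r \wedge \neg t$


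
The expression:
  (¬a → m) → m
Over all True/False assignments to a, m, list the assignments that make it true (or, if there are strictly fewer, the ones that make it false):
is false only for:
  a=True, m=False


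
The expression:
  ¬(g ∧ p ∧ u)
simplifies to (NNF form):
¬g ∨ ¬p ∨ ¬u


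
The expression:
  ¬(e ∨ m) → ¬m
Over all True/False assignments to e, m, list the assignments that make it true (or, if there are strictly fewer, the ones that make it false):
is always true.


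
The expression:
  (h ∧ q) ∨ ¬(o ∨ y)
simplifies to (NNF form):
(h ∧ q) ∨ (¬o ∧ ¬y)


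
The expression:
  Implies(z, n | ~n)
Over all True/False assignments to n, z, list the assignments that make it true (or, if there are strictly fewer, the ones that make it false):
is always true.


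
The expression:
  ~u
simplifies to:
~u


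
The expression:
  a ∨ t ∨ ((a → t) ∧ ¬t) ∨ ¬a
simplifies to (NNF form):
True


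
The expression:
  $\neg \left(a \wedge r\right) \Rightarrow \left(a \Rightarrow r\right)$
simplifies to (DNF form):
$r \vee \neg a$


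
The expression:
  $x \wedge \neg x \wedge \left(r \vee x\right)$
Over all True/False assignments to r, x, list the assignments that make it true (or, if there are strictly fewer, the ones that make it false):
is never true.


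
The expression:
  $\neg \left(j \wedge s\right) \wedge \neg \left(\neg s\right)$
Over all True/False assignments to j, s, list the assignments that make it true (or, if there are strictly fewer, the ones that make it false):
is true only for:
  j=False, s=True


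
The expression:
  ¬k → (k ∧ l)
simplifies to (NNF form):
k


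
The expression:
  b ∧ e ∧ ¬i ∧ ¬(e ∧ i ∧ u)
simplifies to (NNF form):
b ∧ e ∧ ¬i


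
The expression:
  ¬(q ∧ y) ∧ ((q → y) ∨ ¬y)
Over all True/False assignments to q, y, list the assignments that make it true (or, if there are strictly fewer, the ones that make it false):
is false only for:
  q=True, y=True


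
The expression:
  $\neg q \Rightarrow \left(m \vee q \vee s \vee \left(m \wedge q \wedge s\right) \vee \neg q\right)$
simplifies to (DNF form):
$\text{True}$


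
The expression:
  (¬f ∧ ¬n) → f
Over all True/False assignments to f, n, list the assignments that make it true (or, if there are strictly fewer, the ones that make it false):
is false only for:
  f=False, n=False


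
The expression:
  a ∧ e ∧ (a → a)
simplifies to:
a ∧ e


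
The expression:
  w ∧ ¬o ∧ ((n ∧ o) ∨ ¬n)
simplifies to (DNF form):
w ∧ ¬n ∧ ¬o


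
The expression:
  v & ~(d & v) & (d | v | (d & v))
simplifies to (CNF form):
v & ~d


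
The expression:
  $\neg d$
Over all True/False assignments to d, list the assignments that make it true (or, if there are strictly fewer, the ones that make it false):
is true only for:
  d=False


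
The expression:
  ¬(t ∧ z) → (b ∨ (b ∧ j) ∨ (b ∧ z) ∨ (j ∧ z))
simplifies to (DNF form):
b ∨ (j ∧ z) ∨ (t ∧ z)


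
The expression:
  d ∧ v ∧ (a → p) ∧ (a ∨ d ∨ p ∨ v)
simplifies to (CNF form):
d ∧ v ∧ (p ∨ ¬a)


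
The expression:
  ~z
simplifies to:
~z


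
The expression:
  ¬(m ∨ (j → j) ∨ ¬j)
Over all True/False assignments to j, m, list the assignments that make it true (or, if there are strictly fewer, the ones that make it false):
is never true.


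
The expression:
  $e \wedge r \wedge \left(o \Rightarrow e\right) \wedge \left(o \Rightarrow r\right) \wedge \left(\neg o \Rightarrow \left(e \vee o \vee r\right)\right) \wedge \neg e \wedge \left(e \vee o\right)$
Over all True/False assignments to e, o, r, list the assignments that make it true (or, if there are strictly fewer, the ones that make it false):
is never true.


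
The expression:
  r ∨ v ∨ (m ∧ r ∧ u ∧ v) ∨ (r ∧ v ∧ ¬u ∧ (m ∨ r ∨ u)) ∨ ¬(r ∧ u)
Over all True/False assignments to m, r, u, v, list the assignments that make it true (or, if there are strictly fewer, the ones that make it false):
is always true.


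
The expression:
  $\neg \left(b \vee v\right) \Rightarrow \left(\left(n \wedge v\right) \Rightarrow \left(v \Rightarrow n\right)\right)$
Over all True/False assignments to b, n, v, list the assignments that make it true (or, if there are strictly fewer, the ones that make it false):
is always true.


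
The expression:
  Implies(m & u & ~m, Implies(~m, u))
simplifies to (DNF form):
True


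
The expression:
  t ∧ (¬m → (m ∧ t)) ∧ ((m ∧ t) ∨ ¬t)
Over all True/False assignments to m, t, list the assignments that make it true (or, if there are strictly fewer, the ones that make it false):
is true only for:
  m=True, t=True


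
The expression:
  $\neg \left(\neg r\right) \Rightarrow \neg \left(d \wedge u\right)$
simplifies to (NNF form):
$\neg d \vee \neg r \vee \neg u$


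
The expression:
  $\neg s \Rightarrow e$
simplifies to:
$e \vee s$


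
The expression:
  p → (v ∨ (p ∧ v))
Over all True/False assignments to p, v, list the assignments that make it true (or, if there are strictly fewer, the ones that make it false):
is false only for:
  p=True, v=False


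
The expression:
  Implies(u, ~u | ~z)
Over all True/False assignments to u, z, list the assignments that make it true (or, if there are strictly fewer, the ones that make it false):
is false only for:
  u=True, z=True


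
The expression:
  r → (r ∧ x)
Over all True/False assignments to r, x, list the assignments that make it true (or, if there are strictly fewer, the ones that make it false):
is false only for:
  r=True, x=False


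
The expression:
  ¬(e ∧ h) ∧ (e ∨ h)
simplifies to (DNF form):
(e ∧ ¬h) ∨ (h ∧ ¬e)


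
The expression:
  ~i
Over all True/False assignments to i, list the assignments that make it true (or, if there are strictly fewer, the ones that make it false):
is true only for:
  i=False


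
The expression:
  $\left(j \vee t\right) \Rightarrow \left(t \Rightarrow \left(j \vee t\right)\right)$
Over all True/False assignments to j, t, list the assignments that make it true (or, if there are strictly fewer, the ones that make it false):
is always true.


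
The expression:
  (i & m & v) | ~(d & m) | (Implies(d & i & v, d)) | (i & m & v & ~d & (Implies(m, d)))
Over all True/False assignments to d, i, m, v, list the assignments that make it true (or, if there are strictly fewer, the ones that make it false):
is always true.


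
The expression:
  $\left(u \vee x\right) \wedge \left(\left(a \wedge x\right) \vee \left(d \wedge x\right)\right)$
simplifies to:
$x \wedge \left(a \vee d\right)$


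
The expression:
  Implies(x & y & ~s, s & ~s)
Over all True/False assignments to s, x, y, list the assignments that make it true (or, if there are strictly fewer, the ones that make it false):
is false only for:
  s=False, x=True, y=True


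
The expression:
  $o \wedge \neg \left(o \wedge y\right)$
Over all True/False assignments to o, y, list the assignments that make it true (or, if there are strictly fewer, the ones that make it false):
is true only for:
  o=True, y=False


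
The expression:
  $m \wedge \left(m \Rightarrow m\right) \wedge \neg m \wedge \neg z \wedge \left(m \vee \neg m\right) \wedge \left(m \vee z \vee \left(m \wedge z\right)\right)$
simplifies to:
$\text{False}$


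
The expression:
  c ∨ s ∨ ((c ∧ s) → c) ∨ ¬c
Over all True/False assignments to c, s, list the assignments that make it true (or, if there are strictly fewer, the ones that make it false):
is always true.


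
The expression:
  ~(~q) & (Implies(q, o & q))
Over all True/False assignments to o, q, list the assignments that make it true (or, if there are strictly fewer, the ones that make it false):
is true only for:
  o=True, q=True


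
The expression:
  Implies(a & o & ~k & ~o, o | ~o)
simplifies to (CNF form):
True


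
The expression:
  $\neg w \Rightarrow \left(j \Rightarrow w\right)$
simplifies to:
$w \vee \neg j$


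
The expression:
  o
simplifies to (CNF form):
o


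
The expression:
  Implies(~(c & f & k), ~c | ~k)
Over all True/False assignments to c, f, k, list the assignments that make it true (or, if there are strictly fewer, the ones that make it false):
is false only for:
  c=True, f=False, k=True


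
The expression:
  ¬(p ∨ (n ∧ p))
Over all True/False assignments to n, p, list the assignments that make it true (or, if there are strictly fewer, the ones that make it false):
is true only for:
  n=False, p=False;
  n=True, p=False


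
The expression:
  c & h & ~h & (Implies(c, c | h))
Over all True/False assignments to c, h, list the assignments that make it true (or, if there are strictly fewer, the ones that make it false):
is never true.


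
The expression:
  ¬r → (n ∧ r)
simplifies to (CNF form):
r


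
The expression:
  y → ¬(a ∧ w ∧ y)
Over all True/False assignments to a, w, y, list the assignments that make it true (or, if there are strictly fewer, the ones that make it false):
is false only for:
  a=True, w=True, y=True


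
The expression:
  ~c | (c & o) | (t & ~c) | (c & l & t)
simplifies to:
o | ~c | (l & t)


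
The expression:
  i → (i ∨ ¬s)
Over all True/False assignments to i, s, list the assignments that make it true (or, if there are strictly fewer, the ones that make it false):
is always true.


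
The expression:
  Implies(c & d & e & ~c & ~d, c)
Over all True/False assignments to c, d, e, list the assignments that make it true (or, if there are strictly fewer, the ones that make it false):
is always true.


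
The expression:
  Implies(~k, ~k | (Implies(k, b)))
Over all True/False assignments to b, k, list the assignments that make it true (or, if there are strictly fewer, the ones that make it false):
is always true.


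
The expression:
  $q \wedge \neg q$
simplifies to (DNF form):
$\text{False}$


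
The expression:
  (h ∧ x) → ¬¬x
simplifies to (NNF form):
True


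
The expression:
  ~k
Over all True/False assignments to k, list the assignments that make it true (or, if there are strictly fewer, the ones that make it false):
is true only for:
  k=False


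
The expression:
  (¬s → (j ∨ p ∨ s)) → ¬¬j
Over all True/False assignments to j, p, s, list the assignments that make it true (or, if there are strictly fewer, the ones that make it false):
is false only for:
  j=False, p=False, s=True;
  j=False, p=True, s=False;
  j=False, p=True, s=True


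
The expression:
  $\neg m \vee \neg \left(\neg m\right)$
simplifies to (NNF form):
$\text{True}$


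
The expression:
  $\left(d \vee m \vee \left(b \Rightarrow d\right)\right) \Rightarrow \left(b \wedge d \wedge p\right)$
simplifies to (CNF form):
$b \wedge \left(d \vee \neg m\right) \wedge \left(p \vee \neg d\right)$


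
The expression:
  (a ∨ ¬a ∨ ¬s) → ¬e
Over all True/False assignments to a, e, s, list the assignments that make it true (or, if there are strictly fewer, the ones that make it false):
is true only for:
  a=False, e=False, s=False;
  a=False, e=False, s=True;
  a=True, e=False, s=False;
  a=True, e=False, s=True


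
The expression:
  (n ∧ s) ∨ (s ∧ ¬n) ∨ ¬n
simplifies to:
s ∨ ¬n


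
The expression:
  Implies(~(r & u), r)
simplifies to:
r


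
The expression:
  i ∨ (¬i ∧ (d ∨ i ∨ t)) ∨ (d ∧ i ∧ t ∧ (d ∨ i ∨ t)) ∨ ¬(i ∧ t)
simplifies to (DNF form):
True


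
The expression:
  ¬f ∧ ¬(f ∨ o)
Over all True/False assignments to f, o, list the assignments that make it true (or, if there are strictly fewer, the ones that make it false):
is true only for:
  f=False, o=False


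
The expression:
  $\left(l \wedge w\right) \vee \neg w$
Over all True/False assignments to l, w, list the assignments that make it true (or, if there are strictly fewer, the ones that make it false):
is false only for:
  l=False, w=True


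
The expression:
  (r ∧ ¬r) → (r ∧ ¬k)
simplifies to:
True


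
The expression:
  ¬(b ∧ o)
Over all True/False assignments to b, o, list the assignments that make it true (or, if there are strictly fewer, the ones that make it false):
is false only for:
  b=True, o=True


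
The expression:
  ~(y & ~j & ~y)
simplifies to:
True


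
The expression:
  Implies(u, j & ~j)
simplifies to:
~u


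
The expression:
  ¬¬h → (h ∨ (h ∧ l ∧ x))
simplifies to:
True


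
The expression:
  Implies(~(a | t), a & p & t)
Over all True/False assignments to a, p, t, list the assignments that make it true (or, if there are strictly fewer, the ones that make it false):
is false only for:
  a=False, p=False, t=False;
  a=False, p=True, t=False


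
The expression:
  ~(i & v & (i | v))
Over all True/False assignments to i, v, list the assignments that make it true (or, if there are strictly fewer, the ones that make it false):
is false only for:
  i=True, v=True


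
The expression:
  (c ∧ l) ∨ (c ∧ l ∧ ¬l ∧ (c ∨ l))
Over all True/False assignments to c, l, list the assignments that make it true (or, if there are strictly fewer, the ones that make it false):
is true only for:
  c=True, l=True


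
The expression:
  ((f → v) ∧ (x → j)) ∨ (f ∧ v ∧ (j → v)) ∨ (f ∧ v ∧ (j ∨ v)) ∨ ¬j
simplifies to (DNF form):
v ∨ ¬f ∨ ¬j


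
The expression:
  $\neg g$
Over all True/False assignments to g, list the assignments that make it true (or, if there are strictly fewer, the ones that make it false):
is true only for:
  g=False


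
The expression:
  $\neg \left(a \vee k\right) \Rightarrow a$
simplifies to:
$a \vee k$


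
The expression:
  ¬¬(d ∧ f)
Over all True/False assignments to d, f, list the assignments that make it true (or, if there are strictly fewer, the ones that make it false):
is true only for:
  d=True, f=True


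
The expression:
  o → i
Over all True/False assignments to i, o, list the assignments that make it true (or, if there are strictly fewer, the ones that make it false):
is false only for:
  i=False, o=True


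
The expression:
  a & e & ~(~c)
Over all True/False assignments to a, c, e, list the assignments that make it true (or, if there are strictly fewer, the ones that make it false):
is true only for:
  a=True, c=True, e=True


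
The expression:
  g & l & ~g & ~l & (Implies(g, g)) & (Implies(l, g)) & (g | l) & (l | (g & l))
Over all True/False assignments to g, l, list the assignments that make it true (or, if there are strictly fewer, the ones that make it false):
is never true.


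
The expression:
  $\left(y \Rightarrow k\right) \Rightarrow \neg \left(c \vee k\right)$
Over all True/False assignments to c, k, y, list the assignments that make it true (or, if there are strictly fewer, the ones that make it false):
is true only for:
  c=False, k=False, y=False;
  c=False, k=False, y=True;
  c=True, k=False, y=True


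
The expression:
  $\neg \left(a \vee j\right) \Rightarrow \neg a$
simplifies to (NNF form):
$\text{True}$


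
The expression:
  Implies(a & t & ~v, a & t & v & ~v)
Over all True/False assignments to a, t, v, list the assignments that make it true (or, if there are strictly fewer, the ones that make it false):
is false only for:
  a=True, t=True, v=False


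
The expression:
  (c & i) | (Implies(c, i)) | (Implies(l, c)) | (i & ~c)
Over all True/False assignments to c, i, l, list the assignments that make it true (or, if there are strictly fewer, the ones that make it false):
is always true.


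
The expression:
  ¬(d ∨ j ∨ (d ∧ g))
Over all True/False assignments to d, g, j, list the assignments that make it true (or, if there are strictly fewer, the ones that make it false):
is true only for:
  d=False, g=False, j=False;
  d=False, g=True, j=False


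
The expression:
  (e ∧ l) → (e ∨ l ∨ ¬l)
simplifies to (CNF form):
True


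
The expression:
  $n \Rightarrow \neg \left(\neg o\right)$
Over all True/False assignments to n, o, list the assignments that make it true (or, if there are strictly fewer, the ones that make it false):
is false only for:
  n=True, o=False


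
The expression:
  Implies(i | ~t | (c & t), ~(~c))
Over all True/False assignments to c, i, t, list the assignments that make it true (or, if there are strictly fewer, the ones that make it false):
is false only for:
  c=False, i=False, t=False;
  c=False, i=True, t=False;
  c=False, i=True, t=True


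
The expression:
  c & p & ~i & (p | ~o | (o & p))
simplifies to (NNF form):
c & p & ~i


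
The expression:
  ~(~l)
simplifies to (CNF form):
l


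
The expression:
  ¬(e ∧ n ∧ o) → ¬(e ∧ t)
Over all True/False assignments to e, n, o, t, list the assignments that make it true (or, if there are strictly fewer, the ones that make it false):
is false only for:
  e=True, n=False, o=False, t=True;
  e=True, n=False, o=True, t=True;
  e=True, n=True, o=False, t=True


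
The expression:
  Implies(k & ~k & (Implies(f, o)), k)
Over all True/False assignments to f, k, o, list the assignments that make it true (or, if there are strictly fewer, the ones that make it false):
is always true.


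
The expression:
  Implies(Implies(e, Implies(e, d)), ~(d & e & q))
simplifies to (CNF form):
~d | ~e | ~q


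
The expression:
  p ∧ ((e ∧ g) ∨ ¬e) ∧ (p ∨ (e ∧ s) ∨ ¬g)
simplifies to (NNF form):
p ∧ (g ∨ ¬e)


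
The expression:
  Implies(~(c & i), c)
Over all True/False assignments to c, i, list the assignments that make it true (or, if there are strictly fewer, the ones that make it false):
is true only for:
  c=True, i=False;
  c=True, i=True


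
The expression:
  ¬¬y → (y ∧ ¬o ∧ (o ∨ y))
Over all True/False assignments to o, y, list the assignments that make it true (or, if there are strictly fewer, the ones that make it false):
is false only for:
  o=True, y=True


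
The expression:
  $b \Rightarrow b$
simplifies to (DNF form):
$\text{True}$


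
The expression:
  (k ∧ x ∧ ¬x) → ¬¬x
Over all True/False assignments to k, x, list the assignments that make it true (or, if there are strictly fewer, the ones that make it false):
is always true.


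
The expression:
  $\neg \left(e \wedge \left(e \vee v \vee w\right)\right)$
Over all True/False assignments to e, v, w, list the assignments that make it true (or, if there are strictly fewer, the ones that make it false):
is true only for:
  e=False, v=False, w=False;
  e=False, v=False, w=True;
  e=False, v=True, w=False;
  e=False, v=True, w=True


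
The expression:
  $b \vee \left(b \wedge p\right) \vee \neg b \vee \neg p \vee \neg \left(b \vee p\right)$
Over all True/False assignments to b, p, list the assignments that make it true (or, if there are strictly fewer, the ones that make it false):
is always true.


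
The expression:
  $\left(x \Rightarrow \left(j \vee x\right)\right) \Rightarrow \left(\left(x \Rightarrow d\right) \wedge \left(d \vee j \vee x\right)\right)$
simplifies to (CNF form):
$\left(d \vee j\right) \wedge \left(d \vee \neg x\right)$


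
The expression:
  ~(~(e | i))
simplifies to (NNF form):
e | i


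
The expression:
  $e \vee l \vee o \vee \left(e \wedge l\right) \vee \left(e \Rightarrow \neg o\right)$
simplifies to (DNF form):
$\text{True}$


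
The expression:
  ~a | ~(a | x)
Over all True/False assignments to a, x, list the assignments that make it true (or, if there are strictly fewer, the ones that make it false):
is true only for:
  a=False, x=False;
  a=False, x=True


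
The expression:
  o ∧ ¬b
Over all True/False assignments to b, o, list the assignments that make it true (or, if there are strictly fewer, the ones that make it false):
is true only for:
  b=False, o=True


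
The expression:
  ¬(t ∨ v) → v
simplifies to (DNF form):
t ∨ v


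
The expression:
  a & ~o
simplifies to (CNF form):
a & ~o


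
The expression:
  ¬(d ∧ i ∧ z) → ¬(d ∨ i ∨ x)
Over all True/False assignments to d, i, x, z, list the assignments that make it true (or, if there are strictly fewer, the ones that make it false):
is true only for:
  d=False, i=False, x=False, z=False;
  d=False, i=False, x=False, z=True;
  d=True, i=True, x=False, z=True;
  d=True, i=True, x=True, z=True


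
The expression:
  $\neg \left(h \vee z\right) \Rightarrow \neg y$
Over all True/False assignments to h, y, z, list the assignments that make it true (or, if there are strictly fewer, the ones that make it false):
is false only for:
  h=False, y=True, z=False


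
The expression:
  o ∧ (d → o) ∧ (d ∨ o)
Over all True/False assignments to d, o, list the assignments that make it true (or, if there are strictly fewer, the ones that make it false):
is true only for:
  d=False, o=True;
  d=True, o=True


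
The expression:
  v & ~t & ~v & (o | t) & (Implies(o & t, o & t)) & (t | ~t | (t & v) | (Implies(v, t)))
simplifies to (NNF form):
False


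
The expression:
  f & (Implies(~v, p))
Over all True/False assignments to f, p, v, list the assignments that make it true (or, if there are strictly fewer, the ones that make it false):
is true only for:
  f=True, p=False, v=True;
  f=True, p=True, v=False;
  f=True, p=True, v=True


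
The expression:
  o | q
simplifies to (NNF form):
o | q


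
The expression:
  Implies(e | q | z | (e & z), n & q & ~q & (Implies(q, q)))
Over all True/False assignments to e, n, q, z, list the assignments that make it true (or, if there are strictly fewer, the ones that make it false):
is true only for:
  e=False, n=False, q=False, z=False;
  e=False, n=True, q=False, z=False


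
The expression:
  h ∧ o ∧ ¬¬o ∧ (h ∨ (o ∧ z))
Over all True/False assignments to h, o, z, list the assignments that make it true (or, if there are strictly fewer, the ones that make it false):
is true only for:
  h=True, o=True, z=False;
  h=True, o=True, z=True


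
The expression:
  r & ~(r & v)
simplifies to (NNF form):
r & ~v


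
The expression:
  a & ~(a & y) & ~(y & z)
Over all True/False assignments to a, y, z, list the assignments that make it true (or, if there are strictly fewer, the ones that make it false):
is true only for:
  a=True, y=False, z=False;
  a=True, y=False, z=True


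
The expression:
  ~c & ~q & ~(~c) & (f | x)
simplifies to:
False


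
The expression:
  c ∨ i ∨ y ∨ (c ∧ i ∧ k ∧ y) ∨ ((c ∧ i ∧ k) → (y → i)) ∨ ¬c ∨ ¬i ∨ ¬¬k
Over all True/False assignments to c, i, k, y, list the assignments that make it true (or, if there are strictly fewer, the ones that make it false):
is always true.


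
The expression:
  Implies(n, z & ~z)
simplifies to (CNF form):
~n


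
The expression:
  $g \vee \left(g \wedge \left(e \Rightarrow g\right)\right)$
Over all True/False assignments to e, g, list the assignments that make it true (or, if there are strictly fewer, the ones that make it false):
is true only for:
  e=False, g=True;
  e=True, g=True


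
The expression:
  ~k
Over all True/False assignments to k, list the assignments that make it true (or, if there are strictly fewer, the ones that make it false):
is true only for:
  k=False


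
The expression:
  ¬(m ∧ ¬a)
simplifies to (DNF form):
a ∨ ¬m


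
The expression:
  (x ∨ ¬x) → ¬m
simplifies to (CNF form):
¬m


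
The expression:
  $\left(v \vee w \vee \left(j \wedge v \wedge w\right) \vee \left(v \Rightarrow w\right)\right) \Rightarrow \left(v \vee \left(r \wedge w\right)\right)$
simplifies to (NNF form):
$v \vee \left(r \wedge w\right)$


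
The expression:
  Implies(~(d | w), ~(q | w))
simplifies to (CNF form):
d | w | ~q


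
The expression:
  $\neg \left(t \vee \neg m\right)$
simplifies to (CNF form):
$m \wedge \neg t$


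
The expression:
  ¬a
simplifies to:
¬a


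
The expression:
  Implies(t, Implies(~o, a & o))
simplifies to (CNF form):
o | ~t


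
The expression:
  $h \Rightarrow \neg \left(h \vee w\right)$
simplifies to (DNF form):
$\neg h$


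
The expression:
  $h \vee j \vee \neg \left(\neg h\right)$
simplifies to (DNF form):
$h \vee j$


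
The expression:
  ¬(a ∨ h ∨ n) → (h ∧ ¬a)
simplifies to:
a ∨ h ∨ n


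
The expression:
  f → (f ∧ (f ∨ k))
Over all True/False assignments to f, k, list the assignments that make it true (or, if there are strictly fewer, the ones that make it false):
is always true.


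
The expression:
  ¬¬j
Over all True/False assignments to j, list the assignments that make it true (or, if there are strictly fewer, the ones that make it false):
is true only for:
  j=True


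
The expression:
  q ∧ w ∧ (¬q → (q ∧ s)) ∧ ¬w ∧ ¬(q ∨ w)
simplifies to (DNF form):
False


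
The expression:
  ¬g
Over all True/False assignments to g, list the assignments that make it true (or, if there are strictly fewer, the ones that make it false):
is true only for:
  g=False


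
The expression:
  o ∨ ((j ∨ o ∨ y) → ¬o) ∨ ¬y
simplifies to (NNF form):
True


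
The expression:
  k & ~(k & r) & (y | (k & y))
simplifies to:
k & y & ~r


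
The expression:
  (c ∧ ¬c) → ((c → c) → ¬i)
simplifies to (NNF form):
True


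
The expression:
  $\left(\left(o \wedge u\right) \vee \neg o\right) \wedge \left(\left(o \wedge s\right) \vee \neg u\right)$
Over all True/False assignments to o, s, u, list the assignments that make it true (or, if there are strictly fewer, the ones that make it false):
is true only for:
  o=False, s=False, u=False;
  o=False, s=True, u=False;
  o=True, s=True, u=True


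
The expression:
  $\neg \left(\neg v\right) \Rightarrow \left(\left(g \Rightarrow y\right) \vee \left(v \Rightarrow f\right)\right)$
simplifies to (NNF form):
$f \vee y \vee \neg g \vee \neg v$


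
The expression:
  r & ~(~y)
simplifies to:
r & y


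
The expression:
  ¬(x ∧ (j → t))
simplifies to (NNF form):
(j ∧ ¬t) ∨ ¬x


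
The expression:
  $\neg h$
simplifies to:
$\neg h$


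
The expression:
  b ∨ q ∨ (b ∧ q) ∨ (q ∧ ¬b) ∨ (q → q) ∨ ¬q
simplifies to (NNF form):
True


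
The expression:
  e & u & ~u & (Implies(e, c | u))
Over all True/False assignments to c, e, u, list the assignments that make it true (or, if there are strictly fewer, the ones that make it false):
is never true.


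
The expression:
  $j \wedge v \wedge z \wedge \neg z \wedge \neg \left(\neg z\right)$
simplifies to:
$\text{False}$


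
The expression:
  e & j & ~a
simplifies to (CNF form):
e & j & ~a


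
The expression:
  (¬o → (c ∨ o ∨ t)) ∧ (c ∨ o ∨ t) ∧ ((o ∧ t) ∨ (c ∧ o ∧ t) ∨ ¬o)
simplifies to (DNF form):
t ∨ (c ∧ ¬o)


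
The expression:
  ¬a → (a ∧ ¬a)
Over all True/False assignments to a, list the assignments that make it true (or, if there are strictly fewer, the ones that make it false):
is true only for:
  a=True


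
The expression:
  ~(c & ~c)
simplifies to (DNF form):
True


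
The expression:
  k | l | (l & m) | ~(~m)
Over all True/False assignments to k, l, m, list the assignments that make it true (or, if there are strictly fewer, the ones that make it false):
is false only for:
  k=False, l=False, m=False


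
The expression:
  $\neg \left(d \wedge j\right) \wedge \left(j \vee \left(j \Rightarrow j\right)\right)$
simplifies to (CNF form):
$\neg d \vee \neg j$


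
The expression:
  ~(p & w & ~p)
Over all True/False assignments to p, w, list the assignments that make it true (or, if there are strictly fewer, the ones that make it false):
is always true.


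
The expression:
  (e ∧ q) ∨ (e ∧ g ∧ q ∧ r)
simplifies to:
e ∧ q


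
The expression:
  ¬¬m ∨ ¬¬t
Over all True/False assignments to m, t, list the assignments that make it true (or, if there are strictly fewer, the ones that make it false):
is false only for:
  m=False, t=False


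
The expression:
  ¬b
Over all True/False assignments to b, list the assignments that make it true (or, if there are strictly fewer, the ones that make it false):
is true only for:
  b=False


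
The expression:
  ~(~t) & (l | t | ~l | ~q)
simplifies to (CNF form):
t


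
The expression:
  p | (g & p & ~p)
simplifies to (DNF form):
p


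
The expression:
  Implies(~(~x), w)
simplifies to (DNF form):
w | ~x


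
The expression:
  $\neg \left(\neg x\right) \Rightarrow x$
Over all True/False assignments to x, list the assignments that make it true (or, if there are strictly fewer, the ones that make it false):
is always true.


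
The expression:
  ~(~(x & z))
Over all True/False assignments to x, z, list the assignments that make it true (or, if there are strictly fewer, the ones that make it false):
is true only for:
  x=True, z=True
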